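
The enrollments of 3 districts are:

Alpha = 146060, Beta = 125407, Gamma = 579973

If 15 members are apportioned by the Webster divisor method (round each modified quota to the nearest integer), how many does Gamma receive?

Standard divisor 851440/15 ≈ 56762.667; standard quotas: Alpha 2.573, Beta 2.209, Gamma 10.218.
Rounding to the nearest integer gives Alpha 3, Beta 2, Gamma 10 — total 15, matching the house size, so no adjustment is needed.
Gamma receives 10.

10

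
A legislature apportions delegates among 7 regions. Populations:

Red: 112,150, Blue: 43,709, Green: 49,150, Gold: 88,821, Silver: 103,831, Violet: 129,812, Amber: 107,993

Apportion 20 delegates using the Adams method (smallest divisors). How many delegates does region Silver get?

3

Standard divisor 635466/20 ≈ 31773.3; standard quotas: Red 3.530, Blue 1.376, Green 1.547, Gold 2.795, Silver 3.268, Violet 4.086, Amber 3.399.
Rounding up gives 4, 2, 2, 3, 4, 5, 4 = 24 seats, so the divisor must be adjusted.
With modified divisor 40300: modified quotas Red 2.783, Blue 1.085, Green 1.220, Gold 2.204, Silver 2.576, Violet 3.221, Amber 2.680.
Rounding up: Red 3, Blue 2, Green 2, Gold 3, Silver 3, Violet 4, Amber 3 (total 20).
Silver receives 3.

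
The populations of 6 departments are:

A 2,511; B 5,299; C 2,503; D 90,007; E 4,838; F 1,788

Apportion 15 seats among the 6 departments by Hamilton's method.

Total 106946; standard divisor 106946/15 ≈ 7129.733.
Standard quotas: A 0.3522, B 0.7432, C 0.3511, D 12.6242, E 0.6786, F 0.2508.
Lower quotas: A 0, B 0, C 0, D 12, E 0, F 0 (sum 12, leaving 3 seats).
Remainders in descending order: B 0.7432, E 0.6786, D 0.6242, A 0.3522, C 0.3511, F 0.2508.
The surplus seats go to B, E, D.

A=0; B=1; C=0; D=13; E=1; F=0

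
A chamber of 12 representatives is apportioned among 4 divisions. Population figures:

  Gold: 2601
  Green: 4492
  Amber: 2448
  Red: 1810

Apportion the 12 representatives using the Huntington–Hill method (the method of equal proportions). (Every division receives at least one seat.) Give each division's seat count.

Gold=3; Green=5; Amber=2; Red=2

With divisor 1002: modified quotas Gold 2.596, Green 4.483, Amber 2.443, Red 1.806.
Geometric-mean thresholds: Gold √(2·3)=2.449, Green √(4·5)=4.472, Amber √(2·3)=2.449, Red √(1·2)=1.414.
Each quota rounded against its threshold gives Gold 3, Green 5, Amber 2, Red 2 (total 12).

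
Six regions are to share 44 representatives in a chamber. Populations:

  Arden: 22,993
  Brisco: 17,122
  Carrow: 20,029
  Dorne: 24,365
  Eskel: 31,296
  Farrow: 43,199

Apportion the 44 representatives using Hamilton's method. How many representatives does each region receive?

Arden 6, Brisco 5, Carrow 5, Dorne 7, Eskel 9, Farrow 12

The standard divisor is 159004/44 ≈ 3613.727.
Standard quotas: Arden 6.3627, Brisco 4.7380, Carrow 5.5425, Dorne 6.7423, Eskel 8.6603, Farrow 11.9541.
Lower quotas: Arden 6, Brisco 4, Carrow 5, Dorne 6, Eskel 8, Farrow 11 (sum 40, leaving 4 seats).
Remainders in descending order: Farrow 0.9541, Dorne 0.7423, Brisco 0.7380, Eskel 0.6603, Carrow 0.5425, Arden 0.3627.
Largest remainders: Farrow, Dorne, Brisco, Eskel receive the extra seats.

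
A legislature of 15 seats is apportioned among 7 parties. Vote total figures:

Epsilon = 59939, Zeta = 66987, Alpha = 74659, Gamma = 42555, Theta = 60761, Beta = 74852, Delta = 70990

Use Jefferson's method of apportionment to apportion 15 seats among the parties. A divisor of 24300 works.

Epsilon 2, Zeta 2, Alpha 3, Gamma 1, Theta 2, Beta 3, Delta 2

With modified divisor 24300: modified quotas Epsilon 2.467, Zeta 2.757, Alpha 3.072, Gamma 1.751, Theta 2.500, Beta 3.080, Delta 2.921.
Rounding down: Epsilon 2, Zeta 2, Alpha 3, Gamma 1, Theta 2, Beta 3, Delta 2 (total 15).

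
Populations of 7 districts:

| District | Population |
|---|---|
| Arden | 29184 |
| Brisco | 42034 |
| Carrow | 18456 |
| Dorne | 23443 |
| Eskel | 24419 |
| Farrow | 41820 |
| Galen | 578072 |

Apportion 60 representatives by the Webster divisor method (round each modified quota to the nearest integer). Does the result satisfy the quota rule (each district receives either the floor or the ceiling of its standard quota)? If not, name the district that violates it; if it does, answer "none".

Standard quotas: Arden 2.312, Brisco 3.330, Carrow 1.462, Dorne 1.857, Eskel 1.934, Farrow 3.313, Galen 45.792.
Webster allocation: Arden 2, Brisco 3, Carrow 1, Dorne 2, Eskel 2, Farrow 3, Galen 47.
Galen has quota 45.792 (lower 45, upper 46) but receives 47 — outside the quota interval.

Galen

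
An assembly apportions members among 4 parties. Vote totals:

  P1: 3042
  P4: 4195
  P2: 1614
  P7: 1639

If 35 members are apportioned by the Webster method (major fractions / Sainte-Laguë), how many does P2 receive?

Standard divisor 10490/35 ≈ 299.714; standard quotas: P1 10.150, P4 13.997, P2 5.385, P7 5.469.
Rounding to the nearest integer gives 10, 14, 5, 5 = 34 seats, so the divisor must be adjusted.
With modified divisor 296: modified quotas P1 10.277, P4 14.172, P2 5.453, P7 5.537.
Rounding to the nearest integer: P1 10, P4 14, P2 5, P7 6 (total 35).
P2 receives 5.

5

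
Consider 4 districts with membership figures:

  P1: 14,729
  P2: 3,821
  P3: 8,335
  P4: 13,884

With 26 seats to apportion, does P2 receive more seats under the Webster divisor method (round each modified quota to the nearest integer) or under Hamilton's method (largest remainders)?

Webster: P1 10, P2 2, P3 5, P4 9.
Hamilton: P1 9, P2 3, P3 5, P4 9.
P2 gets 2 under Webster and 3 under Hamilton.

Hamilton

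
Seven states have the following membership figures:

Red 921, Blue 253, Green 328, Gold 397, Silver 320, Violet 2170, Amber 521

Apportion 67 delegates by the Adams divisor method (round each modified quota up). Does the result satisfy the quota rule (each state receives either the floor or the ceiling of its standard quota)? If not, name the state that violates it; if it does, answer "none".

Standard quotas: Red 12.568, Blue 3.452, Green 4.476, Gold 5.417, Silver 4.367, Violet 29.611, Amber 7.109.
Adams allocation: Red 12, Blue 4, Green 5, Gold 6, Silver 5, Violet 28, Amber 7.
Violet has quota 29.611 (lower 29, upper 30) but receives 28 — outside the quota interval.

Violet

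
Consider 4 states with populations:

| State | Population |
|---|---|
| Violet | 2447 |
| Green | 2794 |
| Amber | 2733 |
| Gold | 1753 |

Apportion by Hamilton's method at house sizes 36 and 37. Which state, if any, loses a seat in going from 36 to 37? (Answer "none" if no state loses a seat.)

none

At 36 seats: Violet 9, Green 10, Amber 10, Gold 7.
At 37 seats: Violet 9, Green 11, Amber 10, Gold 7.
No state's allocation decreased.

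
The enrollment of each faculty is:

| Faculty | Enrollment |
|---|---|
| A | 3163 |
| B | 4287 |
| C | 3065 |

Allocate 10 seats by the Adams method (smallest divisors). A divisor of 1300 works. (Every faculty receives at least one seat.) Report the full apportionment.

With modified divisor 1300: modified quotas A 2.433, B 3.298, C 2.358.
Rounding up: A 3, B 4, C 3 (total 10).

A 3; B 4; C 3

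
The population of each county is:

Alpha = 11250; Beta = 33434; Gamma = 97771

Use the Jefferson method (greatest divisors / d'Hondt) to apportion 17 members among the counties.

Alpha 1, Beta 4, Gamma 12

Standard divisor 142455/17 ≈ 8379.706; standard quotas: Alpha 1.343, Beta 3.990, Gamma 11.668.
Rounding down gives 1, 3, 11 = 15 seats, so the divisor must be adjusted.
With modified divisor 7800: modified quotas Alpha 1.442, Beta 4.286, Gamma 12.535.
Rounding down: Alpha 1, Beta 4, Gamma 12 (total 17).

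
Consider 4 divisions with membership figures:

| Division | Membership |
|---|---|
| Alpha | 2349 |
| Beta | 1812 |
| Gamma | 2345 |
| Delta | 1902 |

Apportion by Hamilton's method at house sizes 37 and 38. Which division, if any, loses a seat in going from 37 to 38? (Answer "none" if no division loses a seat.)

At 37 seats: Alpha 10, Beta 8, Gamma 10, Delta 9.
At 38 seats: Alpha 11, Beta 8, Gamma 11, Delta 8.
Delta drops from 9 to 8.

Delta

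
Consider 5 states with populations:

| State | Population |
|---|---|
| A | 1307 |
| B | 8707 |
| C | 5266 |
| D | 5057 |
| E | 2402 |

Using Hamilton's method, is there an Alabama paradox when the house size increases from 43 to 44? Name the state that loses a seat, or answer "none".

none

At 43 seats: A 2, B 16, C 10, D 10, E 5.
At 44 seats: A 2, B 17, C 10, D 10, E 5.
No state's allocation decreased.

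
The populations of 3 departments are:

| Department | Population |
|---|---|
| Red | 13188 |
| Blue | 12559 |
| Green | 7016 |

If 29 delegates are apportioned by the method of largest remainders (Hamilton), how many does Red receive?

12

The standard divisor is 32763/29 ≈ 1129.759.
Standard quotas: Red 11.6733, Blue 11.1165, Green 6.2102.
Lower quotas: Red 11, Blue 11, Green 6 (sum 28, leaving 1 seat).
Remainders in descending order: Red 0.6733, Green 0.2102, Blue 0.1165.
The surplus seat goes to Red.
Red receives 12.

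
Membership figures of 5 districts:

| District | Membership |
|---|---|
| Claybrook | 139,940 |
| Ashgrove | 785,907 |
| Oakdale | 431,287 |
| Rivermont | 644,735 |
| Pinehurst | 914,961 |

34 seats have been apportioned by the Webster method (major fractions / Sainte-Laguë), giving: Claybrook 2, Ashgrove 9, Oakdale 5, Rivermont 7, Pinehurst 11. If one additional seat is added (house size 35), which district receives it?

Priority for the next seat is population ÷ (current seats + 0.5).
Priorities: Claybrook 55976.000, Ashgrove 82727.053, Oakdale 78415.818, Rivermont 85964.667, Pinehurst 79561.826.
Highest priority: Rivermont.

Rivermont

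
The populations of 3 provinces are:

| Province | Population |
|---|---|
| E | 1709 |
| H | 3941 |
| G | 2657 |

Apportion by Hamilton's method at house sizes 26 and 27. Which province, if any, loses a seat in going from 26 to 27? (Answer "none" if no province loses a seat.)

At 26 seats: E 6, H 12, G 8.
At 27 seats: E 5, H 13, G 9.
E drops from 6 to 5.

E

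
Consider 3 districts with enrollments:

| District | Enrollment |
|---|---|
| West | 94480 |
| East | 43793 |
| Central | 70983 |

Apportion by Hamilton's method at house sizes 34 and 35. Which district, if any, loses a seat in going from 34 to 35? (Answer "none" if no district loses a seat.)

none

At 34 seats: West 15, East 7, Central 12.
At 35 seats: West 16, East 7, Central 12.
No district's allocation decreased.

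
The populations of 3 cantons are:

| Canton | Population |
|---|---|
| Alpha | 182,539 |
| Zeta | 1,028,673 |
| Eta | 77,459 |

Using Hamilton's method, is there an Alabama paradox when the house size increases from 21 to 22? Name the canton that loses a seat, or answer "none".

At 21 seats: Alpha 3, Zeta 17, Eta 1.
At 22 seats: Alpha 3, Zeta 18, Eta 1.
No canton's allocation decreased.

none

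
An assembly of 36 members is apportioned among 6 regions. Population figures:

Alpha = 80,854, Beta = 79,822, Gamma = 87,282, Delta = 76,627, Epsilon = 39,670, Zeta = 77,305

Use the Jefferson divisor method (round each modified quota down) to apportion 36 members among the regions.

Standard divisor 441560/36 ≈ 12265.556; standard quotas: Alpha 6.592, Beta 6.508, Gamma 7.116, Delta 6.247, Epsilon 3.234, Zeta 6.303.
Rounding down gives 6, 6, 7, 6, 3, 6 = 34 seats, so the divisor must be adjusted.
With modified divisor 11200: modified quotas Alpha 7.219, Beta 7.127, Gamma 7.793, Delta 6.842, Epsilon 3.542, Zeta 6.902.
Rounding down: Alpha 7, Beta 7, Gamma 7, Delta 6, Epsilon 3, Zeta 6 (total 36).

Alpha: 7, Beta: 7, Gamma: 7, Delta: 6, Epsilon: 3, Zeta: 6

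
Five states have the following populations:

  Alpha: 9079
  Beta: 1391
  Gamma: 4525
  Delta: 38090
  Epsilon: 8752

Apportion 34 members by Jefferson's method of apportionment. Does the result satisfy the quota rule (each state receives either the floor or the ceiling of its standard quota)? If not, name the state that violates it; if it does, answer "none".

Delta

Standard quotas: Alpha 4.992, Beta 0.765, Gamma 2.488, Delta 20.943, Epsilon 4.812.
Jefferson allocation: Alpha 5, Beta 0, Gamma 2, Delta 22, Epsilon 5.
Delta has quota 20.943 (lower 20, upper 21) but receives 22 — outside the quota interval.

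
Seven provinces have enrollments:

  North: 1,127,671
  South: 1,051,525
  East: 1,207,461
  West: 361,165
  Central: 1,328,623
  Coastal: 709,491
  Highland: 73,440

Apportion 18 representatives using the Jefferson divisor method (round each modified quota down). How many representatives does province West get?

Standard divisor 5859376/18 ≈ 325520.889; standard quotas: North 3.464, South 3.230, East 3.709, West 1.109, Central 4.082, Coastal 2.180, Highland 0.226.
Rounding down gives 3, 3, 3, 1, 4, 2, 0 = 16 seats, so the divisor must be adjusted.
With modified divisor 273800: modified quotas North 4.119, South 3.840, East 4.410, West 1.319, Central 4.853, Coastal 2.591, Highland 0.268.
Rounding down: North 4, South 3, East 4, West 1, Central 4, Coastal 2, Highland 0 (total 18).
West receives 1.

1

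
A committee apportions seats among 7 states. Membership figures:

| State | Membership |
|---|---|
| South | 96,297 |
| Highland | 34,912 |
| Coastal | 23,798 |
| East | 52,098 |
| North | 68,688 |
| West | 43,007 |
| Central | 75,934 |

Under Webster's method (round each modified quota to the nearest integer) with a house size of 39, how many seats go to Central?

8

Standard divisor 394734/39 ≈ 10121.385; standard quotas: South 9.514, Highland 3.449, Coastal 2.351, East 5.147, North 6.786, West 4.249, Central 7.502.
Rounding to the nearest integer gives South 10, Highland 3, Coastal 2, East 5, North 7, West 4, Central 8 — total 39, matching the house size, so no adjustment is needed.
Central receives 8.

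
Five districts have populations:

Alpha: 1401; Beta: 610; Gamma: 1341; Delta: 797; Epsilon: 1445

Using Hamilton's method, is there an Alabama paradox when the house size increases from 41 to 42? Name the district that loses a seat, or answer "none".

At 41 seats: Alpha 10, Beta 4, Gamma 10, Delta 6, Epsilon 11.
At 42 seats: Alpha 10, Beta 5, Gamma 10, Delta 6, Epsilon 11.
No district's allocation decreased.

none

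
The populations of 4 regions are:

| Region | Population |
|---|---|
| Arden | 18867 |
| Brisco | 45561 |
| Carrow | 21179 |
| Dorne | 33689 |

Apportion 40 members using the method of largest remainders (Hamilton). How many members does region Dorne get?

Total 119296; standard divisor 119296/40 ≈ 2982.4.
Standard quotas: Arden 6.3261, Brisco 15.2766, Carrow 7.1013, Dorne 11.2959.
Lower quotas: Arden 6, Brisco 15, Carrow 7, Dorne 11 (sum 39, leaving 1 seat).
Remainders in descending order: Arden 0.3261, Dorne 0.2959, Brisco 0.2766, Carrow 0.1013.
The surplus seat goes to Arden.
Dorne receives 11.

11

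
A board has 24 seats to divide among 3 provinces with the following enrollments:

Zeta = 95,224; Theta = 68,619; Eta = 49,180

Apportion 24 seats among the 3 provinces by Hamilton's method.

The standard divisor is 213023/24 ≈ 8875.958.
Standard quotas: Zeta 10.7283, Theta 7.7309, Eta 5.5408.
Lower quotas: Zeta 10, Theta 7, Eta 5 (sum 22, leaving 2 seats).
Remainders in descending order: Theta 0.7309, Zeta 0.7283, Eta 0.5408.
Largest remainders: Theta, Zeta receive the extra seats.

Zeta 11, Theta 8, Eta 5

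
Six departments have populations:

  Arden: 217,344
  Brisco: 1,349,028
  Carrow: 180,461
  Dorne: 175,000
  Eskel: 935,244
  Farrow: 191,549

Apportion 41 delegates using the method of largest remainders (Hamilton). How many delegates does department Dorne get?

Standard divisor: 3048626 ÷ 41 ≈ 74356.732.
Standard quotas: Arden 2.9230, Brisco 18.1426, Carrow 2.4270, Dorne 2.3535, Eskel 12.5778, Farrow 2.5761.
Lower quotas: Arden 2, Brisco 18, Carrow 2, Dorne 2, Eskel 12, Farrow 2 (sum 38, leaving 3 seats).
Remainders in descending order: Arden 0.9230, Eskel 0.5778, Farrow 0.5761, Carrow 0.4270, Dorne 0.3535, Brisco 0.1426.
Largest remainders: Arden, Eskel, Farrow receive the extra seats.
Dorne receives 2.

2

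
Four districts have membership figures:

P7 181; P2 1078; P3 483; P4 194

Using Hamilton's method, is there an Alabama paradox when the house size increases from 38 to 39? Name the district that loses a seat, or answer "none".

P7

At 38 seats: P7 4, P2 21, P3 9, P4 4.
At 39 seats: P7 3, P2 22, P3 10, P4 4.
P7 drops from 4 to 3.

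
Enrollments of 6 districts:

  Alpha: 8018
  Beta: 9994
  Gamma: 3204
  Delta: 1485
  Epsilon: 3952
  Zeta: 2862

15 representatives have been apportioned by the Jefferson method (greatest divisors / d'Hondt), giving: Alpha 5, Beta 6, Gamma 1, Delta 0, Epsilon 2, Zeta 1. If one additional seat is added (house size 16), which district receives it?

Gamma

Priority for the next seat is population ÷ (current seats + 1).
Priorities: Alpha 1336.333, Beta 1427.714, Gamma 1602.000, Delta 1485.000, Epsilon 1317.333, Zeta 1431.000.
Highest priority: Gamma.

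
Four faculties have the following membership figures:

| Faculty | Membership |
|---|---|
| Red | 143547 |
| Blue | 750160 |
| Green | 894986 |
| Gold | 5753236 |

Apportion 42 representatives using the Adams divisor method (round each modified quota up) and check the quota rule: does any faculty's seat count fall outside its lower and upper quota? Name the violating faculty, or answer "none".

Gold

Standard quotas: Red 0.799, Blue 4.178, Green 4.984, Gold 32.039.
Adams allocation: Red 1, Blue 5, Green 5, Gold 31.
Gold has quota 32.039 (lower 32, upper 33) but receives 31 — outside the quota interval.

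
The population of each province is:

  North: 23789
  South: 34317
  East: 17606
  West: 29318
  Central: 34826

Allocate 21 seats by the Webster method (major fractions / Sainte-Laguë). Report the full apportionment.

Standard divisor 139856/21 ≈ 6659.81; standard quotas: North 3.572, South 5.153, East 2.644, West 4.402, Central 5.229.
Rounding to the nearest integer gives North 4, South 5, East 3, West 4, Central 5 — total 21, matching the house size, so no adjustment is needed.

North 4; South 5; East 3; West 4; Central 5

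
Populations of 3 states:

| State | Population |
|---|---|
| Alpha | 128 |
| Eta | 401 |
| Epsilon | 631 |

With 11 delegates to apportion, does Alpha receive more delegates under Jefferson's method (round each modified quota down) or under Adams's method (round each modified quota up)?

Jefferson: Alpha 1, Eta 4, Epsilon 6.
Adams: Alpha 2, Eta 4, Epsilon 5.
Alpha gets 1 under Jefferson and 2 under Adams.

Adams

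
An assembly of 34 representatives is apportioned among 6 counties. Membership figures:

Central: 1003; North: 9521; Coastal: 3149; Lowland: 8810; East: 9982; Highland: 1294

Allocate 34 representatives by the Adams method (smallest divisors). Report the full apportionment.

Standard divisor 33759/34 ≈ 992.912; standard quotas: Central 1.010, North 9.589, Coastal 3.171, Lowland 8.873, East 10.053, Highland 1.303.
Rounding up gives 2, 10, 4, 9, 11, 2 = 38 seats, so the divisor must be adjusted.
With modified divisor 1080: modified quotas Central 0.929, North 8.816, Coastal 2.916, Lowland 8.157, East 9.243, Highland 1.198.
Rounding up: Central 1, North 9, Coastal 3, Lowland 9, East 10, Highland 2 (total 34).

Central=1; North=9; Coastal=3; Lowland=9; East=10; Highland=2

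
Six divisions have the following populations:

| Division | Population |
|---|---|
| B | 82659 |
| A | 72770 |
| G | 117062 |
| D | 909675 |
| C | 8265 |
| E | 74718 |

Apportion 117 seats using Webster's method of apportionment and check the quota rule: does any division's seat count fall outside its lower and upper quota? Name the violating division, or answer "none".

D

Standard quotas: B 7.644, A 6.730, G 10.826, D 84.126, C 0.764, E 6.910.
Webster allocation: B 8, A 7, G 11, D 83, C 1, E 7.
D has quota 84.126 (lower 84, upper 85) but receives 83 — outside the quota interval.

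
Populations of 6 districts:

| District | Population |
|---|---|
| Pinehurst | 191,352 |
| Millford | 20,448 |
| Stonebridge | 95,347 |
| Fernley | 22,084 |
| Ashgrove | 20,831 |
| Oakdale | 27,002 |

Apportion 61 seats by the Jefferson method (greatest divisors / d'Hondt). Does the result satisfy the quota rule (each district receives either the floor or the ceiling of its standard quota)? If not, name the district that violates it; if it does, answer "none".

Standard quotas: Pinehurst 30.956, Millford 3.308, Stonebridge 15.425, Fernley 3.573, Ashgrove 3.370, Oakdale 4.368.
Jefferson allocation: Pinehurst 32, Millford 3, Stonebridge 16, Fernley 3, Ashgrove 3, Oakdale 4.
Pinehurst has quota 30.956 (lower 30, upper 31) but receives 32 — outside the quota interval.

Pinehurst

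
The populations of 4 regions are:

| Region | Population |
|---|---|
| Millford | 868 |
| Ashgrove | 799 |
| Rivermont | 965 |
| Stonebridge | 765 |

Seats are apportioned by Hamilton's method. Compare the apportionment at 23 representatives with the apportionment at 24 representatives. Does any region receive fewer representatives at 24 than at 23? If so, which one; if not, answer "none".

At 23 seats: Millford 6, Ashgrove 5, Rivermont 7, Stonebridge 5.
At 24 seats: Millford 6, Ashgrove 6, Rivermont 7, Stonebridge 5.
No region's allocation decreased.

none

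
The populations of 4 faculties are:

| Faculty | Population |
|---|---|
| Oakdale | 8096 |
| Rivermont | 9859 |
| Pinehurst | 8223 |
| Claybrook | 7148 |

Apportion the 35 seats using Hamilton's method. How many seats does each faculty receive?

Oakdale=8; Rivermont=10; Pinehurst=9; Claybrook=8

The standard divisor is 33326/35 ≈ 952.171.
Standard quotas: Oakdale 8.5027, Rivermont 10.3542, Pinehurst 8.6360, Claybrook 7.5071.
Lower quotas: Oakdale 8, Rivermont 10, Pinehurst 8, Claybrook 7 (sum 33, leaving 2 seats).
Remainders in descending order: Pinehurst 0.6360, Claybrook 0.5071, Oakdale 0.5027, Rivermont 0.3542.
The surplus seats go to Pinehurst, Claybrook.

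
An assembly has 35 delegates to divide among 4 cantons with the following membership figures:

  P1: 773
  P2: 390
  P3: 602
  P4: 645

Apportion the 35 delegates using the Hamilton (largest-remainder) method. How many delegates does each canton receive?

P1: 11, P2: 6, P3: 9, P4: 9

Standard divisor: 2410 ÷ 35 ≈ 68.857.
Standard quotas: P1 11.226, P2 5.664, P3 8.743, P4 9.367.
Lower quotas: P1 11, P2 5, P3 8, P4 9 (sum 33, leaving 2 seats).
Remainders in descending order: P3 0.743, P2 0.664, P4 0.367, P1 0.226.
Largest remainders: P3, P2 receive the extra seats.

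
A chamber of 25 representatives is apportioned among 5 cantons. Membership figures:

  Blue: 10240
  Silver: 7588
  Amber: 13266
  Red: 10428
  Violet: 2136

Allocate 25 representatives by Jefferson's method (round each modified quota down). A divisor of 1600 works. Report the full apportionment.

Blue=6; Silver=4; Amber=8; Red=6; Violet=1

With modified divisor 1600: modified quotas Blue 6.400, Silver 4.742, Amber 8.291, Red 6.518, Violet 1.335.
Rounding down: Blue 6, Silver 4, Amber 8, Red 6, Violet 1 (total 25).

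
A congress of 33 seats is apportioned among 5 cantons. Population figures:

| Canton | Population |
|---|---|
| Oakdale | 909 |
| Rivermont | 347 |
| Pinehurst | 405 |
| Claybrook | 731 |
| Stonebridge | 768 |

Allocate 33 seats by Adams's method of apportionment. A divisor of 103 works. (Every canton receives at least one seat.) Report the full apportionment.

With modified divisor 103: modified quotas Oakdale 8.825, Rivermont 3.369, Pinehurst 3.932, Claybrook 7.097, Stonebridge 7.456.
Rounding up: Oakdale 9, Rivermont 4, Pinehurst 4, Claybrook 8, Stonebridge 8 (total 33).

Oakdale: 9; Rivermont: 4; Pinehurst: 4; Claybrook: 8; Stonebridge: 8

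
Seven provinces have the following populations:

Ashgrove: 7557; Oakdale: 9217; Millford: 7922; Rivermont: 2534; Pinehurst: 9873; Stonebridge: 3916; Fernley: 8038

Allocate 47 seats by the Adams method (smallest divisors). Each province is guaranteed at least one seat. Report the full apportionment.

Ashgrove 7; Oakdale 9; Millford 7; Rivermont 3; Pinehurst 9; Stonebridge 4; Fernley 8

Standard divisor 49057/47 ≈ 1043.766; standard quotas: Ashgrove 7.240, Oakdale 8.831, Millford 7.590, Rivermont 2.428, Pinehurst 9.459, Stonebridge 3.752, Fernley 7.701.
Rounding up gives 8, 9, 8, 3, 10, 4, 8 = 50 seats, so the divisor must be adjusted.
With modified divisor 1140: modified quotas Ashgrove 6.629, Oakdale 8.085, Millford 6.949, Rivermont 2.223, Pinehurst 8.661, Stonebridge 3.435, Fernley 7.051.
Rounding up: Ashgrove 7, Oakdale 9, Millford 7, Rivermont 3, Pinehurst 9, Stonebridge 4, Fernley 8 (total 47).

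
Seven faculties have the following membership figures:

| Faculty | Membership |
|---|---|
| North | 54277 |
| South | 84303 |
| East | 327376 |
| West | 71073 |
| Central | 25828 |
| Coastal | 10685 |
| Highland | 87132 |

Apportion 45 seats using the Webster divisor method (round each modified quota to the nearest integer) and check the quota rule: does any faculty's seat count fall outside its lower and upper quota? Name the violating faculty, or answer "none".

East

Standard quotas: North 3.697, South 5.742, East 22.298, West 4.841, Central 1.759, Coastal 0.728, Highland 5.935.
Webster allocation: North 4, South 6, East 21, West 5, Central 2, Coastal 1, Highland 6.
East has quota 22.298 (lower 22, upper 23) but receives 21 — outside the quota interval.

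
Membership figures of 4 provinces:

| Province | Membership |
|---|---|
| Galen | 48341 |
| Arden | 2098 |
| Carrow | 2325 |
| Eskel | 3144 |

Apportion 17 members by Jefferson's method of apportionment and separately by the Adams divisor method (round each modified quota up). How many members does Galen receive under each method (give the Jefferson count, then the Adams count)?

16 and 14

Jefferson: Galen 16, Arden 0, Carrow 0, Eskel 1.
Adams: Galen 14, Arden 1, Carrow 1, Eskel 1.
Galen gets 16 under Jefferson and 14 under Adams.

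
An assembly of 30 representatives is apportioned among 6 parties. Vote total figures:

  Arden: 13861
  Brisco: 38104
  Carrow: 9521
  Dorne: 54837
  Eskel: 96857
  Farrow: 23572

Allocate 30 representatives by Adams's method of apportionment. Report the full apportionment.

Arden=2, Brisco=5, Carrow=2, Dorne=7, Eskel=11, Farrow=3

Standard divisor 236752/30 ≈ 7891.733; standard quotas: Arden 1.756, Brisco 4.828, Carrow 1.206, Dorne 6.949, Eskel 12.273, Farrow 2.987.
Rounding up gives 2, 5, 2, 7, 13, 3 = 32 seats, so the divisor must be adjusted.
With modified divisor 9000: modified quotas Arden 1.540, Brisco 4.234, Carrow 1.058, Dorne 6.093, Eskel 10.762, Farrow 2.619.
Rounding up: Arden 2, Brisco 5, Carrow 2, Dorne 7, Eskel 11, Farrow 3 (total 30).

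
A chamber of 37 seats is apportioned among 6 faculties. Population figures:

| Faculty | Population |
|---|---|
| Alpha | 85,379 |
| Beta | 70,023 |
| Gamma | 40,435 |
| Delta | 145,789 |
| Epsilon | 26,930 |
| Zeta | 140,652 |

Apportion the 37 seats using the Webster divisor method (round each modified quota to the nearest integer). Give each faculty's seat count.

Alpha 6, Beta 5, Gamma 3, Delta 11, Epsilon 2, Zeta 10

Standard divisor 509208/37 ≈ 13762.378; standard quotas: Alpha 6.204, Beta 5.088, Gamma 2.938, Delta 10.593, Epsilon 1.957, Zeta 10.220.
Rounding to the nearest integer gives Alpha 6, Beta 5, Gamma 3, Delta 11, Epsilon 2, Zeta 10 — total 37, matching the house size, so no adjustment is needed.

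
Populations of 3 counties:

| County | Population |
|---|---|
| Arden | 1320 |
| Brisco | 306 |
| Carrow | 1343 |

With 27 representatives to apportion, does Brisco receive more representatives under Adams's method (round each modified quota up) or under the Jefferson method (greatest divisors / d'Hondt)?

Adams

Adams: Arden 12, Brisco 3, Carrow 12.
Jefferson: Arden 12, Brisco 2, Carrow 13.
Brisco gets 3 under Adams and 2 under Jefferson.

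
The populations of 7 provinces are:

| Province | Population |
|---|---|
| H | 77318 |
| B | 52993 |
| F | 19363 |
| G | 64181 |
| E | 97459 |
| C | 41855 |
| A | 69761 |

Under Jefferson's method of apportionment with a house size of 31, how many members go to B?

4

Standard divisor 422930/31 ≈ 13642.903; standard quotas: H 5.667, B 3.884, F 1.419, G 4.704, E 7.144, C 3.068, A 5.113.
Rounding down gives 5, 3, 1, 4, 7, 3, 5 = 28 seats, so the divisor must be adjusted.
With modified divisor 12500: modified quotas H 6.185, B 4.239, F 1.549, G 5.134, E 7.797, C 3.348, A 5.581.
Rounding down: H 6, B 4, F 1, G 5, E 7, C 3, A 5 (total 31).
B receives 4.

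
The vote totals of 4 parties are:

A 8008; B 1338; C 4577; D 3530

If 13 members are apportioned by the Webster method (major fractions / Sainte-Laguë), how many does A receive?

Standard divisor 17453/13 ≈ 1342.538; standard quotas: A 5.965, B 0.997, C 3.409, D 2.629.
Rounding to the nearest integer gives A 6, B 1, C 3, D 3 — total 13, matching the house size, so no adjustment is needed.
A receives 6.

6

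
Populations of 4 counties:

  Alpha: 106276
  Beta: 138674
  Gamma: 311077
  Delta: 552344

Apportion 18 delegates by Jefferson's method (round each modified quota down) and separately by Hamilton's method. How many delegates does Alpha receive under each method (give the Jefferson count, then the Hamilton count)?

Jefferson: Alpha 1, Beta 2, Gamma 5, Delta 10.
Hamilton: Alpha 2, Beta 2, Gamma 5, Delta 9.
Alpha gets 1 under Jefferson and 2 under Hamilton.

1 and 2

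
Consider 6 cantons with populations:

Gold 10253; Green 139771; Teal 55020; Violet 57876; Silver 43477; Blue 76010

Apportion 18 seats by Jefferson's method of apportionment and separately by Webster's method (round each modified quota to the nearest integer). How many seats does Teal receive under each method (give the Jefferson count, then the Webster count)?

Jefferson: Gold 0, Green 7, Teal 2, Violet 3, Silver 2, Blue 4.
Webster: Gold 0, Green 6, Teal 3, Violet 3, Silver 2, Blue 4.
Teal gets 2 under Jefferson and 3 under Webster.

2 and 3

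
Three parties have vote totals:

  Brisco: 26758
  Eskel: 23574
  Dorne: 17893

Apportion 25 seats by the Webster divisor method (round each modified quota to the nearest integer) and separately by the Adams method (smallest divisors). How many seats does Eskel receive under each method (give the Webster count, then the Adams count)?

9 and 8

Webster: Brisco 10, Eskel 9, Dorne 6.
Adams: Brisco 10, Eskel 8, Dorne 7.
Eskel gets 9 under Webster and 8 under Adams.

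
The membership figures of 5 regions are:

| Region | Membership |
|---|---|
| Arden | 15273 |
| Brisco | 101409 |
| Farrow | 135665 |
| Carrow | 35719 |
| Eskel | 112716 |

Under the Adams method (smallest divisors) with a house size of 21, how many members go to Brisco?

5

Standard divisor 400782/21 ≈ 19084.857; standard quotas: Arden 0.800, Brisco 5.314, Farrow 7.109, Carrow 1.872, Eskel 5.906.
Rounding up gives 1, 6, 8, 2, 6 = 23 seats, so the divisor must be adjusted.
With modified divisor 21400: modified quotas Arden 0.714, Brisco 4.739, Farrow 6.339, Carrow 1.669, Eskel 5.267.
Rounding up: Arden 1, Brisco 5, Farrow 7, Carrow 2, Eskel 6 (total 21).
Brisco receives 5.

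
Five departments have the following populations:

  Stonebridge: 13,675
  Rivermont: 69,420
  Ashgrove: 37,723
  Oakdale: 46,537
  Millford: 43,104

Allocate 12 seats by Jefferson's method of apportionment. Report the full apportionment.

Standard divisor 210459/12 ≈ 17538.25; standard quotas: Stonebridge 0.780, Rivermont 3.958, Ashgrove 2.151, Oakdale 2.653, Millford 2.458.
Rounding down gives 0, 3, 2, 2, 2 = 9 seats, so the divisor must be adjusted.
With modified divisor 14100: modified quotas Stonebridge 0.970, Rivermont 4.923, Ashgrove 2.675, Oakdale 3.300, Millford 3.057.
Rounding down: Stonebridge 0, Rivermont 4, Ashgrove 2, Oakdale 3, Millford 3 (total 12).

Stonebridge 0; Rivermont 4; Ashgrove 2; Oakdale 3; Millford 3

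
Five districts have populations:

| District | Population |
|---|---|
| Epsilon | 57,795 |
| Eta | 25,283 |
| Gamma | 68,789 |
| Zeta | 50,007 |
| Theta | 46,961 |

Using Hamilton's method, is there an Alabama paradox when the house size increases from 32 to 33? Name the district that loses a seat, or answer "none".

At 32 seats: Epsilon 8, Eta 3, Gamma 9, Zeta 6, Theta 6.
At 33 seats: Epsilon 8, Eta 3, Gamma 9, Zeta 7, Theta 6.
No district's allocation decreased.

none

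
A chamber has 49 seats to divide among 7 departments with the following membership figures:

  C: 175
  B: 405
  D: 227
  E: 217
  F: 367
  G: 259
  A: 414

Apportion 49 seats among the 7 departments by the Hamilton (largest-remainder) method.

C 4; B 10; D 5; E 5; F 9; G 6; A 10

Standard divisor: 2064 ÷ 49 ≈ 42.122.
Standard quotas: C 4.155, B 9.615, D 5.389, E 5.152, F 8.713, G 6.149, A 9.828.
Lower quotas: C 4, B 9, D 5, E 5, F 8, G 6, A 9 (sum 46, leaving 3 seats).
Remainders in descending order: A 0.828, F 0.713, B 0.615, D 0.389, C 0.155, E 0.152, G 0.149.
Largest remainders: A, F, B receive the extra seats.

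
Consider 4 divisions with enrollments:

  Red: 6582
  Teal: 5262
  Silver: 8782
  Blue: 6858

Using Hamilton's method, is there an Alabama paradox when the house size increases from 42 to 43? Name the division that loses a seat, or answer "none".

none

At 42 seats: Red 10, Teal 8, Silver 13, Blue 11.
At 43 seats: Red 10, Teal 8, Silver 14, Blue 11.
No division's allocation decreased.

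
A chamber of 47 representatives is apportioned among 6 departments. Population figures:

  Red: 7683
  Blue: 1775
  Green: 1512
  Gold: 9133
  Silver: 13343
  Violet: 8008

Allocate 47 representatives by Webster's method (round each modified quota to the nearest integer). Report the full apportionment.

Red 9, Blue 2, Green 2, Gold 10, Silver 15, Violet 9

Standard divisor 41454/47 ≈ 882; standard quotas: Red 8.711, Blue 2.012, Green 1.714, Gold 10.355, Silver 15.128, Violet 9.079.
Rounding to the nearest integer gives Red 9, Blue 2, Green 2, Gold 10, Silver 15, Violet 9 — total 47, matching the house size, so no adjustment is needed.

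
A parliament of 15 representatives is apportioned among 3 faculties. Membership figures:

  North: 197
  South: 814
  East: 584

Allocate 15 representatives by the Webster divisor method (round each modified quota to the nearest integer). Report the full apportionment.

Standard divisor 1595/15 ≈ 106.333; standard quotas: North 1.853, South 7.655, East 5.492.
Rounding to the nearest integer gives North 2, South 8, East 5 — total 15, matching the house size, so no adjustment is needed.

North 2, South 8, East 5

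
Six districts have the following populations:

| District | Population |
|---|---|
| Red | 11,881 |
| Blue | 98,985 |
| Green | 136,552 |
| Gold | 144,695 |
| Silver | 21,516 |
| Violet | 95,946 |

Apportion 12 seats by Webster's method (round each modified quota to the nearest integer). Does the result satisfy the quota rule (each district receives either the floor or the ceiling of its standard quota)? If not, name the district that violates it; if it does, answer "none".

Standard quotas: Red 0.280, Blue 2.331, Green 3.216, Gold 3.407, Silver 0.507, Violet 2.259.
Webster allocation: Red 0, Blue 2, Green 3, Gold 4, Silver 1, Violet 2.
Every allocation lies between the lower and upper quota.

none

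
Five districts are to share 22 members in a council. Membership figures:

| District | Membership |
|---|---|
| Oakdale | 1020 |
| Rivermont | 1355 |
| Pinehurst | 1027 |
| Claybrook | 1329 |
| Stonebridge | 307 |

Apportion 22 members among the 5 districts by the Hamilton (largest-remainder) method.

Standard divisor: 5038 ÷ 22 = 229.
Standard quotas: Oakdale 4.454, Rivermont 5.917, Pinehurst 4.485, Claybrook 5.803, Stonebridge 1.341.
Lower quotas: Oakdale 4, Rivermont 5, Pinehurst 4, Claybrook 5, Stonebridge 1 (sum 19, leaving 3 seats).
Remainders in descending order: Rivermont 0.917, Claybrook 0.803, Pinehurst 0.485, Oakdale 0.454, Stonebridge 0.341.
The surplus seats go to Rivermont, Claybrook, Pinehurst.

Oakdale 4; Rivermont 6; Pinehurst 5; Claybrook 6; Stonebridge 1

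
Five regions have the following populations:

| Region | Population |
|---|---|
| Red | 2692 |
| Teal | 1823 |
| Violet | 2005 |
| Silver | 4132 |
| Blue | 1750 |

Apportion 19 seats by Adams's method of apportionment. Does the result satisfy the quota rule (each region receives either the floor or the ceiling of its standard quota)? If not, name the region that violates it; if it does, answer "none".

Standard quotas: Red 4.124, Teal 2.793, Violet 3.072, Silver 6.330, Blue 2.681.
Adams allocation: Red 4, Teal 3, Violet 3, Silver 6, Blue 3.
Every allocation lies between the lower and upper quota.

none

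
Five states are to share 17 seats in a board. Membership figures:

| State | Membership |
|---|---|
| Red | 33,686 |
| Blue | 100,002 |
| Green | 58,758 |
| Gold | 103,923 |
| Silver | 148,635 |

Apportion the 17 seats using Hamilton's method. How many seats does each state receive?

Red=1, Blue=4, Green=2, Gold=4, Silver=6

The standard divisor is 445004/17 ≈ 26176.706.
Standard quotas: Red 1.2869, Blue 3.8203, Green 2.2447, Gold 3.9701, Silver 5.6781.
Lower quotas: Red 1, Blue 3, Green 2, Gold 3, Silver 5 (sum 14, leaving 3 seats).
Remainders in descending order: Gold 0.9701, Blue 0.8203, Silver 0.6781, Red 0.2869, Green 0.2447.
The surplus seats go to Gold, Blue, Silver.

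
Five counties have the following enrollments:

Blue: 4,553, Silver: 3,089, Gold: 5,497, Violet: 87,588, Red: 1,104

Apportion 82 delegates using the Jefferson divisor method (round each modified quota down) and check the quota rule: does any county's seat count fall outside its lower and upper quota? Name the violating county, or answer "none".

Standard quotas: Blue 3.666, Silver 2.487, Gold 4.426, Violet 70.531, Red 0.889.
Jefferson allocation: Blue 3, Silver 2, Gold 4, Violet 73, Red 0.
Violet has quota 70.531 (lower 70, upper 71) but receives 73 — outside the quota interval.

Violet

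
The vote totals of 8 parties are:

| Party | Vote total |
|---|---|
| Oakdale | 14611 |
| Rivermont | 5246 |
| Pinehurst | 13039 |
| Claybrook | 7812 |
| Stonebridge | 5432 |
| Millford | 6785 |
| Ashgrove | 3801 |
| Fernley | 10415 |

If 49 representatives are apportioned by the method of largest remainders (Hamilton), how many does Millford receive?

5

Standard divisor: 67141 ÷ 49 ≈ 1370.224.
Standard quotas: Oakdale 10.6632, Rivermont 3.8286, Pinehurst 9.5160, Claybrook 5.7013, Stonebridge 3.9643, Millford 4.9517, Ashgrove 2.7740, Fernley 7.6009.
Lower quotas: Oakdale 10, Rivermont 3, Pinehurst 9, Claybrook 5, Stonebridge 3, Millford 4, Ashgrove 2, Fernley 7 (sum 43, leaving 6 seats).
Remainders in descending order: Stonebridge 0.9643, Millford 0.9517, Rivermont 0.8286, Ashgrove 0.7740, Claybrook 0.7013, Oakdale 0.6632, Fernley 0.6009, Pinehurst 0.5160.
The surplus seats go to Stonebridge, Millford, Rivermont, Ashgrove, Claybrook, Oakdale.
Millford receives 5.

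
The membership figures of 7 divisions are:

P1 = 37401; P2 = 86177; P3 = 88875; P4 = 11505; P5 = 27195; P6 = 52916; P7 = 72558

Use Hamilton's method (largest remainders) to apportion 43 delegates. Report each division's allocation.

P1 4; P2 10; P3 10; P4 2; P5 3; P6 6; P7 8

The standard divisor is 376627/43 ≈ 8758.767.
Standard quotas: P1 4.2701, P2 9.8389, P3 10.1470, P4 1.3135, P5 3.1049, P6 6.0415, P7 8.2840.
Lower quotas: P1 4, P2 9, P3 10, P4 1, P5 3, P6 6, P7 8 (sum 41, leaving 2 seats).
Remainders in descending order: P2 0.8389, P4 0.3135, P7 0.2840, P1 0.2701, P3 0.1470, P5 0.1049, P6 0.0415.
Largest remainders: P2, P4 receive the extra seats.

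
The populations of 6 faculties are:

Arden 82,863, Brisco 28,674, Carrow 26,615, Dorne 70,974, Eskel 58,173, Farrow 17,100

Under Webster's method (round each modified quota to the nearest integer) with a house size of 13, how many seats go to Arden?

Standard divisor 284399/13 ≈ 21876.846; standard quotas: Arden 3.788, Brisco 1.311, Carrow 1.217, Dorne 3.244, Eskel 2.659, Farrow 0.782.
Rounding to the nearest integer gives Arden 4, Brisco 1, Carrow 1, Dorne 3, Eskel 3, Farrow 1 — total 13, matching the house size, so no adjustment is needed.
Arden receives 4.

4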